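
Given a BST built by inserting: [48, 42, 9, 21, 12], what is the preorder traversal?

Tree insertion order: [48, 42, 9, 21, 12]
Tree (level-order array): [48, 42, None, 9, None, None, 21, 12]
Preorder traversal: [48, 42, 9, 21, 12]


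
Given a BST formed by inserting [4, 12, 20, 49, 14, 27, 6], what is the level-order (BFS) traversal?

Tree insertion order: [4, 12, 20, 49, 14, 27, 6]
Tree (level-order array): [4, None, 12, 6, 20, None, None, 14, 49, None, None, 27]
BFS from the root, enqueuing left then right child of each popped node:
  queue [4] -> pop 4, enqueue [12], visited so far: [4]
  queue [12] -> pop 12, enqueue [6, 20], visited so far: [4, 12]
  queue [6, 20] -> pop 6, enqueue [none], visited so far: [4, 12, 6]
  queue [20] -> pop 20, enqueue [14, 49], visited so far: [4, 12, 6, 20]
  queue [14, 49] -> pop 14, enqueue [none], visited so far: [4, 12, 6, 20, 14]
  queue [49] -> pop 49, enqueue [27], visited so far: [4, 12, 6, 20, 14, 49]
  queue [27] -> pop 27, enqueue [none], visited so far: [4, 12, 6, 20, 14, 49, 27]
Result: [4, 12, 6, 20, 14, 49, 27]


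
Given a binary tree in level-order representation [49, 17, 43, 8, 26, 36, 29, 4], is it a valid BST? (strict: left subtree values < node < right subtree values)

Level-order array: [49, 17, 43, 8, 26, 36, 29, 4]
Validate using subtree bounds (lo, hi): at each node, require lo < value < hi,
then recurse left with hi=value and right with lo=value.
Preorder trace (stopping at first violation):
  at node 49 with bounds (-inf, +inf): OK
  at node 17 with bounds (-inf, 49): OK
  at node 8 with bounds (-inf, 17): OK
  at node 4 with bounds (-inf, 8): OK
  at node 26 with bounds (17, 49): OK
  at node 43 with bounds (49, +inf): VIOLATION
Node 43 violates its bound: not (49 < 43 < +inf).
Result: Not a valid BST


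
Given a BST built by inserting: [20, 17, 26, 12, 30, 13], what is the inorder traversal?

Tree insertion order: [20, 17, 26, 12, 30, 13]
Tree (level-order array): [20, 17, 26, 12, None, None, 30, None, 13]
Inorder traversal: [12, 13, 17, 20, 26, 30]


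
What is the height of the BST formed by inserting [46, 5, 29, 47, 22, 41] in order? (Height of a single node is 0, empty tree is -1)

Insertion order: [46, 5, 29, 47, 22, 41]
Tree (level-order array): [46, 5, 47, None, 29, None, None, 22, 41]
Compute height bottom-up (empty subtree = -1):
  height(22) = 1 + max(-1, -1) = 0
  height(41) = 1 + max(-1, -1) = 0
  height(29) = 1 + max(0, 0) = 1
  height(5) = 1 + max(-1, 1) = 2
  height(47) = 1 + max(-1, -1) = 0
  height(46) = 1 + max(2, 0) = 3
Height = 3


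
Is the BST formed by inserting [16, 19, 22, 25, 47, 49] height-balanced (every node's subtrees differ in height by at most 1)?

Tree (level-order array): [16, None, 19, None, 22, None, 25, None, 47, None, 49]
Definition: a tree is height-balanced if, at every node, |h(left) - h(right)| <= 1 (empty subtree has height -1).
Bottom-up per-node check:
  node 49: h_left=-1, h_right=-1, diff=0 [OK], height=0
  node 47: h_left=-1, h_right=0, diff=1 [OK], height=1
  node 25: h_left=-1, h_right=1, diff=2 [FAIL (|-1-1|=2 > 1)], height=2
  node 22: h_left=-1, h_right=2, diff=3 [FAIL (|-1-2|=3 > 1)], height=3
  node 19: h_left=-1, h_right=3, diff=4 [FAIL (|-1-3|=4 > 1)], height=4
  node 16: h_left=-1, h_right=4, diff=5 [FAIL (|-1-4|=5 > 1)], height=5
Node 25 violates the condition: |-1 - 1| = 2 > 1.
Result: Not balanced


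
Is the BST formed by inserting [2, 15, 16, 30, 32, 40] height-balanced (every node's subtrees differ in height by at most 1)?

Tree (level-order array): [2, None, 15, None, 16, None, 30, None, 32, None, 40]
Definition: a tree is height-balanced if, at every node, |h(left) - h(right)| <= 1 (empty subtree has height -1).
Bottom-up per-node check:
  node 40: h_left=-1, h_right=-1, diff=0 [OK], height=0
  node 32: h_left=-1, h_right=0, diff=1 [OK], height=1
  node 30: h_left=-1, h_right=1, diff=2 [FAIL (|-1-1|=2 > 1)], height=2
  node 16: h_left=-1, h_right=2, diff=3 [FAIL (|-1-2|=3 > 1)], height=3
  node 15: h_left=-1, h_right=3, diff=4 [FAIL (|-1-3|=4 > 1)], height=4
  node 2: h_left=-1, h_right=4, diff=5 [FAIL (|-1-4|=5 > 1)], height=5
Node 30 violates the condition: |-1 - 1| = 2 > 1.
Result: Not balanced


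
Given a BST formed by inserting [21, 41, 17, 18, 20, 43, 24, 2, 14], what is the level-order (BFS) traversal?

Tree insertion order: [21, 41, 17, 18, 20, 43, 24, 2, 14]
Tree (level-order array): [21, 17, 41, 2, 18, 24, 43, None, 14, None, 20]
BFS from the root, enqueuing left then right child of each popped node:
  queue [21] -> pop 21, enqueue [17, 41], visited so far: [21]
  queue [17, 41] -> pop 17, enqueue [2, 18], visited so far: [21, 17]
  queue [41, 2, 18] -> pop 41, enqueue [24, 43], visited so far: [21, 17, 41]
  queue [2, 18, 24, 43] -> pop 2, enqueue [14], visited so far: [21, 17, 41, 2]
  queue [18, 24, 43, 14] -> pop 18, enqueue [20], visited so far: [21, 17, 41, 2, 18]
  queue [24, 43, 14, 20] -> pop 24, enqueue [none], visited so far: [21, 17, 41, 2, 18, 24]
  queue [43, 14, 20] -> pop 43, enqueue [none], visited so far: [21, 17, 41, 2, 18, 24, 43]
  queue [14, 20] -> pop 14, enqueue [none], visited so far: [21, 17, 41, 2, 18, 24, 43, 14]
  queue [20] -> pop 20, enqueue [none], visited so far: [21, 17, 41, 2, 18, 24, 43, 14, 20]
Result: [21, 17, 41, 2, 18, 24, 43, 14, 20]


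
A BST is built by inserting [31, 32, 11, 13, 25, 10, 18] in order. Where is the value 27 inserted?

Starting tree (level order): [31, 11, 32, 10, 13, None, None, None, None, None, 25, 18]
Insertion path: 31 -> 11 -> 13 -> 25
Result: insert 27 as right child of 25
Final tree (level order): [31, 11, 32, 10, 13, None, None, None, None, None, 25, 18, 27]


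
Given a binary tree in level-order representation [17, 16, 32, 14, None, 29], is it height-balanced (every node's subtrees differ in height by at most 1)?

Tree (level-order array): [17, 16, 32, 14, None, 29]
Definition: a tree is height-balanced if, at every node, |h(left) - h(right)| <= 1 (empty subtree has height -1).
Bottom-up per-node check:
  node 14: h_left=-1, h_right=-1, diff=0 [OK], height=0
  node 16: h_left=0, h_right=-1, diff=1 [OK], height=1
  node 29: h_left=-1, h_right=-1, diff=0 [OK], height=0
  node 32: h_left=0, h_right=-1, diff=1 [OK], height=1
  node 17: h_left=1, h_right=1, diff=0 [OK], height=2
All nodes satisfy the balance condition.
Result: Balanced


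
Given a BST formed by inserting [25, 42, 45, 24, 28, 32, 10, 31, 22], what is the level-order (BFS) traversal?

Tree insertion order: [25, 42, 45, 24, 28, 32, 10, 31, 22]
Tree (level-order array): [25, 24, 42, 10, None, 28, 45, None, 22, None, 32, None, None, None, None, 31]
BFS from the root, enqueuing left then right child of each popped node:
  queue [25] -> pop 25, enqueue [24, 42], visited so far: [25]
  queue [24, 42] -> pop 24, enqueue [10], visited so far: [25, 24]
  queue [42, 10] -> pop 42, enqueue [28, 45], visited so far: [25, 24, 42]
  queue [10, 28, 45] -> pop 10, enqueue [22], visited so far: [25, 24, 42, 10]
  queue [28, 45, 22] -> pop 28, enqueue [32], visited so far: [25, 24, 42, 10, 28]
  queue [45, 22, 32] -> pop 45, enqueue [none], visited so far: [25, 24, 42, 10, 28, 45]
  queue [22, 32] -> pop 22, enqueue [none], visited so far: [25, 24, 42, 10, 28, 45, 22]
  queue [32] -> pop 32, enqueue [31], visited so far: [25, 24, 42, 10, 28, 45, 22, 32]
  queue [31] -> pop 31, enqueue [none], visited so far: [25, 24, 42, 10, 28, 45, 22, 32, 31]
Result: [25, 24, 42, 10, 28, 45, 22, 32, 31]


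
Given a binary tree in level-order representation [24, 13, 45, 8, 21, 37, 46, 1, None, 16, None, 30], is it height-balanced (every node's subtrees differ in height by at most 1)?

Tree (level-order array): [24, 13, 45, 8, 21, 37, 46, 1, None, 16, None, 30]
Definition: a tree is height-balanced if, at every node, |h(left) - h(right)| <= 1 (empty subtree has height -1).
Bottom-up per-node check:
  node 1: h_left=-1, h_right=-1, diff=0 [OK], height=0
  node 8: h_left=0, h_right=-1, diff=1 [OK], height=1
  node 16: h_left=-1, h_right=-1, diff=0 [OK], height=0
  node 21: h_left=0, h_right=-1, diff=1 [OK], height=1
  node 13: h_left=1, h_right=1, diff=0 [OK], height=2
  node 30: h_left=-1, h_right=-1, diff=0 [OK], height=0
  node 37: h_left=0, h_right=-1, diff=1 [OK], height=1
  node 46: h_left=-1, h_right=-1, diff=0 [OK], height=0
  node 45: h_left=1, h_right=0, diff=1 [OK], height=2
  node 24: h_left=2, h_right=2, diff=0 [OK], height=3
All nodes satisfy the balance condition.
Result: Balanced


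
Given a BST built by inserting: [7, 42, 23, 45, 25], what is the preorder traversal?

Tree insertion order: [7, 42, 23, 45, 25]
Tree (level-order array): [7, None, 42, 23, 45, None, 25]
Preorder traversal: [7, 42, 23, 25, 45]


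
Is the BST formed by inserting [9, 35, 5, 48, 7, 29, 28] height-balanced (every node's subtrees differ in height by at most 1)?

Tree (level-order array): [9, 5, 35, None, 7, 29, 48, None, None, 28]
Definition: a tree is height-balanced if, at every node, |h(left) - h(right)| <= 1 (empty subtree has height -1).
Bottom-up per-node check:
  node 7: h_left=-1, h_right=-1, diff=0 [OK], height=0
  node 5: h_left=-1, h_right=0, diff=1 [OK], height=1
  node 28: h_left=-1, h_right=-1, diff=0 [OK], height=0
  node 29: h_left=0, h_right=-1, diff=1 [OK], height=1
  node 48: h_left=-1, h_right=-1, diff=0 [OK], height=0
  node 35: h_left=1, h_right=0, diff=1 [OK], height=2
  node 9: h_left=1, h_right=2, diff=1 [OK], height=3
All nodes satisfy the balance condition.
Result: Balanced


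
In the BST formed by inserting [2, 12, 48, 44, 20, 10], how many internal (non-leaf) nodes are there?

Tree built from: [2, 12, 48, 44, 20, 10]
Tree (level-order array): [2, None, 12, 10, 48, None, None, 44, None, 20]
Rule: An internal node has at least one child.
Per-node child counts:
  node 2: 1 child(ren)
  node 12: 2 child(ren)
  node 10: 0 child(ren)
  node 48: 1 child(ren)
  node 44: 1 child(ren)
  node 20: 0 child(ren)
Matching nodes: [2, 12, 48, 44]
Count of internal (non-leaf) nodes: 4


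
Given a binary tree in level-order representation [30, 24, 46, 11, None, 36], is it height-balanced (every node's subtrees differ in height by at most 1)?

Tree (level-order array): [30, 24, 46, 11, None, 36]
Definition: a tree is height-balanced if, at every node, |h(left) - h(right)| <= 1 (empty subtree has height -1).
Bottom-up per-node check:
  node 11: h_left=-1, h_right=-1, diff=0 [OK], height=0
  node 24: h_left=0, h_right=-1, diff=1 [OK], height=1
  node 36: h_left=-1, h_right=-1, diff=0 [OK], height=0
  node 46: h_left=0, h_right=-1, diff=1 [OK], height=1
  node 30: h_left=1, h_right=1, diff=0 [OK], height=2
All nodes satisfy the balance condition.
Result: Balanced


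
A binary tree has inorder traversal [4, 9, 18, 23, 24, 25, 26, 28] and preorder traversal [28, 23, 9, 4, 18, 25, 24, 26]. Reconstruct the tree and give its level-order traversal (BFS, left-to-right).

Inorder:  [4, 9, 18, 23, 24, 25, 26, 28]
Preorder: [28, 23, 9, 4, 18, 25, 24, 26]
Algorithm: preorder visits root first, so consume preorder in order;
for each root, split the current inorder slice at that value into
left-subtree inorder and right-subtree inorder, then recurse.
Recursive splits:
  root=28; inorder splits into left=[4, 9, 18, 23, 24, 25, 26], right=[]
  root=23; inorder splits into left=[4, 9, 18], right=[24, 25, 26]
  root=9; inorder splits into left=[4], right=[18]
  root=4; inorder splits into left=[], right=[]
  root=18; inorder splits into left=[], right=[]
  root=25; inorder splits into left=[24], right=[26]
  root=24; inorder splits into left=[], right=[]
  root=26; inorder splits into left=[], right=[]
Reconstructed level-order: [28, 23, 9, 25, 4, 18, 24, 26]


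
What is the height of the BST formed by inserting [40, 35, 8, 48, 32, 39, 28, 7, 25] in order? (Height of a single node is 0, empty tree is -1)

Insertion order: [40, 35, 8, 48, 32, 39, 28, 7, 25]
Tree (level-order array): [40, 35, 48, 8, 39, None, None, 7, 32, None, None, None, None, 28, None, 25]
Compute height bottom-up (empty subtree = -1):
  height(7) = 1 + max(-1, -1) = 0
  height(25) = 1 + max(-1, -1) = 0
  height(28) = 1 + max(0, -1) = 1
  height(32) = 1 + max(1, -1) = 2
  height(8) = 1 + max(0, 2) = 3
  height(39) = 1 + max(-1, -1) = 0
  height(35) = 1 + max(3, 0) = 4
  height(48) = 1 + max(-1, -1) = 0
  height(40) = 1 + max(4, 0) = 5
Height = 5


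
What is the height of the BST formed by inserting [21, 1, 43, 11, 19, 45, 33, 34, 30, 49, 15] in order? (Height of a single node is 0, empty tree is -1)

Insertion order: [21, 1, 43, 11, 19, 45, 33, 34, 30, 49, 15]
Tree (level-order array): [21, 1, 43, None, 11, 33, 45, None, 19, 30, 34, None, 49, 15]
Compute height bottom-up (empty subtree = -1):
  height(15) = 1 + max(-1, -1) = 0
  height(19) = 1 + max(0, -1) = 1
  height(11) = 1 + max(-1, 1) = 2
  height(1) = 1 + max(-1, 2) = 3
  height(30) = 1 + max(-1, -1) = 0
  height(34) = 1 + max(-1, -1) = 0
  height(33) = 1 + max(0, 0) = 1
  height(49) = 1 + max(-1, -1) = 0
  height(45) = 1 + max(-1, 0) = 1
  height(43) = 1 + max(1, 1) = 2
  height(21) = 1 + max(3, 2) = 4
Height = 4


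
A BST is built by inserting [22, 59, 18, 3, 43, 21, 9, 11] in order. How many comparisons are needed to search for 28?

Search path for 28: 22 -> 59 -> 43
Found: False
Comparisons: 3


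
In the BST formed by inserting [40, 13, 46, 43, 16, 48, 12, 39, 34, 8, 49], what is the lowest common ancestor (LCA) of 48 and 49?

Tree insertion order: [40, 13, 46, 43, 16, 48, 12, 39, 34, 8, 49]
Tree (level-order array): [40, 13, 46, 12, 16, 43, 48, 8, None, None, 39, None, None, None, 49, None, None, 34]
In a BST, the LCA of p=48, q=49 is the first node v on the
root-to-leaf path with p <= v <= q (go left if both < v, right if both > v).
Walk from root:
  at 40: both 48 and 49 > 40, go right
  at 46: both 48 and 49 > 46, go right
  at 48: 48 <= 48 <= 49, this is the LCA
LCA = 48


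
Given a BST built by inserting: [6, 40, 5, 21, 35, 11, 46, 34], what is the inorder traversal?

Tree insertion order: [6, 40, 5, 21, 35, 11, 46, 34]
Tree (level-order array): [6, 5, 40, None, None, 21, 46, 11, 35, None, None, None, None, 34]
Inorder traversal: [5, 6, 11, 21, 34, 35, 40, 46]


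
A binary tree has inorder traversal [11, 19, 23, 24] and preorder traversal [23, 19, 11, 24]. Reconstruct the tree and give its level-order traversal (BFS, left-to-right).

Inorder:  [11, 19, 23, 24]
Preorder: [23, 19, 11, 24]
Algorithm: preorder visits root first, so consume preorder in order;
for each root, split the current inorder slice at that value into
left-subtree inorder and right-subtree inorder, then recurse.
Recursive splits:
  root=23; inorder splits into left=[11, 19], right=[24]
  root=19; inorder splits into left=[11], right=[]
  root=11; inorder splits into left=[], right=[]
  root=24; inorder splits into left=[], right=[]
Reconstructed level-order: [23, 19, 24, 11]


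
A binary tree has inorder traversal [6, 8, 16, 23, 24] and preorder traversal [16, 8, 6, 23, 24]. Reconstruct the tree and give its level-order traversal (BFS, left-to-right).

Inorder:  [6, 8, 16, 23, 24]
Preorder: [16, 8, 6, 23, 24]
Algorithm: preorder visits root first, so consume preorder in order;
for each root, split the current inorder slice at that value into
left-subtree inorder and right-subtree inorder, then recurse.
Recursive splits:
  root=16; inorder splits into left=[6, 8], right=[23, 24]
  root=8; inorder splits into left=[6], right=[]
  root=6; inorder splits into left=[], right=[]
  root=23; inorder splits into left=[], right=[24]
  root=24; inorder splits into left=[], right=[]
Reconstructed level-order: [16, 8, 23, 6, 24]


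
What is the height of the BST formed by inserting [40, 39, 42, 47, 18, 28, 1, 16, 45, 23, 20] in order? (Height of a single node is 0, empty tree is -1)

Insertion order: [40, 39, 42, 47, 18, 28, 1, 16, 45, 23, 20]
Tree (level-order array): [40, 39, 42, 18, None, None, 47, 1, 28, 45, None, None, 16, 23, None, None, None, None, None, 20]
Compute height bottom-up (empty subtree = -1):
  height(16) = 1 + max(-1, -1) = 0
  height(1) = 1 + max(-1, 0) = 1
  height(20) = 1 + max(-1, -1) = 0
  height(23) = 1 + max(0, -1) = 1
  height(28) = 1 + max(1, -1) = 2
  height(18) = 1 + max(1, 2) = 3
  height(39) = 1 + max(3, -1) = 4
  height(45) = 1 + max(-1, -1) = 0
  height(47) = 1 + max(0, -1) = 1
  height(42) = 1 + max(-1, 1) = 2
  height(40) = 1 + max(4, 2) = 5
Height = 5


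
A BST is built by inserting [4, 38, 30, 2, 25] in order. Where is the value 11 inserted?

Starting tree (level order): [4, 2, 38, None, None, 30, None, 25]
Insertion path: 4 -> 38 -> 30 -> 25
Result: insert 11 as left child of 25
Final tree (level order): [4, 2, 38, None, None, 30, None, 25, None, 11]


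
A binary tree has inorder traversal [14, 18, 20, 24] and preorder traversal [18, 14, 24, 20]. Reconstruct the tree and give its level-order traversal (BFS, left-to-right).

Inorder:  [14, 18, 20, 24]
Preorder: [18, 14, 24, 20]
Algorithm: preorder visits root first, so consume preorder in order;
for each root, split the current inorder slice at that value into
left-subtree inorder and right-subtree inorder, then recurse.
Recursive splits:
  root=18; inorder splits into left=[14], right=[20, 24]
  root=14; inorder splits into left=[], right=[]
  root=24; inorder splits into left=[20], right=[]
  root=20; inorder splits into left=[], right=[]
Reconstructed level-order: [18, 14, 24, 20]


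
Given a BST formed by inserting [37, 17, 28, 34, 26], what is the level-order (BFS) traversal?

Tree insertion order: [37, 17, 28, 34, 26]
Tree (level-order array): [37, 17, None, None, 28, 26, 34]
BFS from the root, enqueuing left then right child of each popped node:
  queue [37] -> pop 37, enqueue [17], visited so far: [37]
  queue [17] -> pop 17, enqueue [28], visited so far: [37, 17]
  queue [28] -> pop 28, enqueue [26, 34], visited so far: [37, 17, 28]
  queue [26, 34] -> pop 26, enqueue [none], visited so far: [37, 17, 28, 26]
  queue [34] -> pop 34, enqueue [none], visited so far: [37, 17, 28, 26, 34]
Result: [37, 17, 28, 26, 34]


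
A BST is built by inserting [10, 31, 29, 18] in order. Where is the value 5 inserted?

Starting tree (level order): [10, None, 31, 29, None, 18]
Insertion path: 10
Result: insert 5 as left child of 10
Final tree (level order): [10, 5, 31, None, None, 29, None, 18]


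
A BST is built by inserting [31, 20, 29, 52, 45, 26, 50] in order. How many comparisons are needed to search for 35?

Search path for 35: 31 -> 52 -> 45
Found: False
Comparisons: 3


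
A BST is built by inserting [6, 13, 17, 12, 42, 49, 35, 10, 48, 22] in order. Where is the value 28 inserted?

Starting tree (level order): [6, None, 13, 12, 17, 10, None, None, 42, None, None, 35, 49, 22, None, 48]
Insertion path: 6 -> 13 -> 17 -> 42 -> 35 -> 22
Result: insert 28 as right child of 22
Final tree (level order): [6, None, 13, 12, 17, 10, None, None, 42, None, None, 35, 49, 22, None, 48, None, None, 28]


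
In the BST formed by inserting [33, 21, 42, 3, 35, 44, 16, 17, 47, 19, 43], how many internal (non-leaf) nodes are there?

Tree built from: [33, 21, 42, 3, 35, 44, 16, 17, 47, 19, 43]
Tree (level-order array): [33, 21, 42, 3, None, 35, 44, None, 16, None, None, 43, 47, None, 17, None, None, None, None, None, 19]
Rule: An internal node has at least one child.
Per-node child counts:
  node 33: 2 child(ren)
  node 21: 1 child(ren)
  node 3: 1 child(ren)
  node 16: 1 child(ren)
  node 17: 1 child(ren)
  node 19: 0 child(ren)
  node 42: 2 child(ren)
  node 35: 0 child(ren)
  node 44: 2 child(ren)
  node 43: 0 child(ren)
  node 47: 0 child(ren)
Matching nodes: [33, 21, 3, 16, 17, 42, 44]
Count of internal (non-leaf) nodes: 7


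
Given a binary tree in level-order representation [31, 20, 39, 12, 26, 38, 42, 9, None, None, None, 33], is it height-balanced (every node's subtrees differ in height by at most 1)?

Tree (level-order array): [31, 20, 39, 12, 26, 38, 42, 9, None, None, None, 33]
Definition: a tree is height-balanced if, at every node, |h(left) - h(right)| <= 1 (empty subtree has height -1).
Bottom-up per-node check:
  node 9: h_left=-1, h_right=-1, diff=0 [OK], height=0
  node 12: h_left=0, h_right=-1, diff=1 [OK], height=1
  node 26: h_left=-1, h_right=-1, diff=0 [OK], height=0
  node 20: h_left=1, h_right=0, diff=1 [OK], height=2
  node 33: h_left=-1, h_right=-1, diff=0 [OK], height=0
  node 38: h_left=0, h_right=-1, diff=1 [OK], height=1
  node 42: h_left=-1, h_right=-1, diff=0 [OK], height=0
  node 39: h_left=1, h_right=0, diff=1 [OK], height=2
  node 31: h_left=2, h_right=2, diff=0 [OK], height=3
All nodes satisfy the balance condition.
Result: Balanced


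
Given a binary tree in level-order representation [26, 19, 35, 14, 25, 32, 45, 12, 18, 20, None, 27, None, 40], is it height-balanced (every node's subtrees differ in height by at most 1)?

Tree (level-order array): [26, 19, 35, 14, 25, 32, 45, 12, 18, 20, None, 27, None, 40]
Definition: a tree is height-balanced if, at every node, |h(left) - h(right)| <= 1 (empty subtree has height -1).
Bottom-up per-node check:
  node 12: h_left=-1, h_right=-1, diff=0 [OK], height=0
  node 18: h_left=-1, h_right=-1, diff=0 [OK], height=0
  node 14: h_left=0, h_right=0, diff=0 [OK], height=1
  node 20: h_left=-1, h_right=-1, diff=0 [OK], height=0
  node 25: h_left=0, h_right=-1, diff=1 [OK], height=1
  node 19: h_left=1, h_right=1, diff=0 [OK], height=2
  node 27: h_left=-1, h_right=-1, diff=0 [OK], height=0
  node 32: h_left=0, h_right=-1, diff=1 [OK], height=1
  node 40: h_left=-1, h_right=-1, diff=0 [OK], height=0
  node 45: h_left=0, h_right=-1, diff=1 [OK], height=1
  node 35: h_left=1, h_right=1, diff=0 [OK], height=2
  node 26: h_left=2, h_right=2, diff=0 [OK], height=3
All nodes satisfy the balance condition.
Result: Balanced


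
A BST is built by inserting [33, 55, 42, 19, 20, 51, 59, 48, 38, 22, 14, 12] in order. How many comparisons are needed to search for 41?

Search path for 41: 33 -> 55 -> 42 -> 38
Found: False
Comparisons: 4


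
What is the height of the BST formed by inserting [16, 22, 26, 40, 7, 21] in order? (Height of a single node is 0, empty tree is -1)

Insertion order: [16, 22, 26, 40, 7, 21]
Tree (level-order array): [16, 7, 22, None, None, 21, 26, None, None, None, 40]
Compute height bottom-up (empty subtree = -1):
  height(7) = 1 + max(-1, -1) = 0
  height(21) = 1 + max(-1, -1) = 0
  height(40) = 1 + max(-1, -1) = 0
  height(26) = 1 + max(-1, 0) = 1
  height(22) = 1 + max(0, 1) = 2
  height(16) = 1 + max(0, 2) = 3
Height = 3


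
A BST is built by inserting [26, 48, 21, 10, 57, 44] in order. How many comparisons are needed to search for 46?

Search path for 46: 26 -> 48 -> 44
Found: False
Comparisons: 3


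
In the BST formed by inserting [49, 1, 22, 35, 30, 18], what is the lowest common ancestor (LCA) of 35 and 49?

Tree insertion order: [49, 1, 22, 35, 30, 18]
Tree (level-order array): [49, 1, None, None, 22, 18, 35, None, None, 30]
In a BST, the LCA of p=35, q=49 is the first node v on the
root-to-leaf path with p <= v <= q (go left if both < v, right if both > v).
Walk from root:
  at 49: 35 <= 49 <= 49, this is the LCA
LCA = 49


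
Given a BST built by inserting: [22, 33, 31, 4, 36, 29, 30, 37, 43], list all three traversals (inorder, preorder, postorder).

Tree insertion order: [22, 33, 31, 4, 36, 29, 30, 37, 43]
Tree (level-order array): [22, 4, 33, None, None, 31, 36, 29, None, None, 37, None, 30, None, 43]
Inorder (L, root, R): [4, 22, 29, 30, 31, 33, 36, 37, 43]
Preorder (root, L, R): [22, 4, 33, 31, 29, 30, 36, 37, 43]
Postorder (L, R, root): [4, 30, 29, 31, 43, 37, 36, 33, 22]


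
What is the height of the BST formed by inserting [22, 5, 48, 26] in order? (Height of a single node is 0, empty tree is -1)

Insertion order: [22, 5, 48, 26]
Tree (level-order array): [22, 5, 48, None, None, 26]
Compute height bottom-up (empty subtree = -1):
  height(5) = 1 + max(-1, -1) = 0
  height(26) = 1 + max(-1, -1) = 0
  height(48) = 1 + max(0, -1) = 1
  height(22) = 1 + max(0, 1) = 2
Height = 2


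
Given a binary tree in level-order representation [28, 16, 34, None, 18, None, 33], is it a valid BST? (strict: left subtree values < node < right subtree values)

Level-order array: [28, 16, 34, None, 18, None, 33]
Validate using subtree bounds (lo, hi): at each node, require lo < value < hi,
then recurse left with hi=value and right with lo=value.
Preorder trace (stopping at first violation):
  at node 28 with bounds (-inf, +inf): OK
  at node 16 with bounds (-inf, 28): OK
  at node 18 with bounds (16, 28): OK
  at node 34 with bounds (28, +inf): OK
  at node 33 with bounds (34, +inf): VIOLATION
Node 33 violates its bound: not (34 < 33 < +inf).
Result: Not a valid BST


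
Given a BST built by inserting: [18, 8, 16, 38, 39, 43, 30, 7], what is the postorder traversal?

Tree insertion order: [18, 8, 16, 38, 39, 43, 30, 7]
Tree (level-order array): [18, 8, 38, 7, 16, 30, 39, None, None, None, None, None, None, None, 43]
Postorder traversal: [7, 16, 8, 30, 43, 39, 38, 18]


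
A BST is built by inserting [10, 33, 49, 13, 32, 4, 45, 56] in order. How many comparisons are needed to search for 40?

Search path for 40: 10 -> 33 -> 49 -> 45
Found: False
Comparisons: 4


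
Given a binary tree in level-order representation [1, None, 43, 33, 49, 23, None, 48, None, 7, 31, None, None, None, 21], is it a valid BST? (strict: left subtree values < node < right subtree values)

Level-order array: [1, None, 43, 33, 49, 23, None, 48, None, 7, 31, None, None, None, 21]
Validate using subtree bounds (lo, hi): at each node, require lo < value < hi,
then recurse left with hi=value and right with lo=value.
Preorder trace (stopping at first violation):
  at node 1 with bounds (-inf, +inf): OK
  at node 43 with bounds (1, +inf): OK
  at node 33 with bounds (1, 43): OK
  at node 23 with bounds (1, 33): OK
  at node 7 with bounds (1, 23): OK
  at node 21 with bounds (7, 23): OK
  at node 31 with bounds (23, 33): OK
  at node 49 with bounds (43, +inf): OK
  at node 48 with bounds (43, 49): OK
No violation found at any node.
Result: Valid BST


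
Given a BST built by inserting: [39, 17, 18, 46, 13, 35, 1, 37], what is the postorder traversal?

Tree insertion order: [39, 17, 18, 46, 13, 35, 1, 37]
Tree (level-order array): [39, 17, 46, 13, 18, None, None, 1, None, None, 35, None, None, None, 37]
Postorder traversal: [1, 13, 37, 35, 18, 17, 46, 39]


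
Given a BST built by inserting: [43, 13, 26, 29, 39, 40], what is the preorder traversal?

Tree insertion order: [43, 13, 26, 29, 39, 40]
Tree (level-order array): [43, 13, None, None, 26, None, 29, None, 39, None, 40]
Preorder traversal: [43, 13, 26, 29, 39, 40]


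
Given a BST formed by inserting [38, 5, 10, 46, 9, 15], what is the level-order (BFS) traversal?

Tree insertion order: [38, 5, 10, 46, 9, 15]
Tree (level-order array): [38, 5, 46, None, 10, None, None, 9, 15]
BFS from the root, enqueuing left then right child of each popped node:
  queue [38] -> pop 38, enqueue [5, 46], visited so far: [38]
  queue [5, 46] -> pop 5, enqueue [10], visited so far: [38, 5]
  queue [46, 10] -> pop 46, enqueue [none], visited so far: [38, 5, 46]
  queue [10] -> pop 10, enqueue [9, 15], visited so far: [38, 5, 46, 10]
  queue [9, 15] -> pop 9, enqueue [none], visited so far: [38, 5, 46, 10, 9]
  queue [15] -> pop 15, enqueue [none], visited so far: [38, 5, 46, 10, 9, 15]
Result: [38, 5, 46, 10, 9, 15]


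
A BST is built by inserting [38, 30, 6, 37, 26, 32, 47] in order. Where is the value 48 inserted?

Starting tree (level order): [38, 30, 47, 6, 37, None, None, None, 26, 32]
Insertion path: 38 -> 47
Result: insert 48 as right child of 47
Final tree (level order): [38, 30, 47, 6, 37, None, 48, None, 26, 32]


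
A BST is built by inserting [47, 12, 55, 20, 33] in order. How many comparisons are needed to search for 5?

Search path for 5: 47 -> 12
Found: False
Comparisons: 2


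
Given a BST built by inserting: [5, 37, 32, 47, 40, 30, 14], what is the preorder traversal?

Tree insertion order: [5, 37, 32, 47, 40, 30, 14]
Tree (level-order array): [5, None, 37, 32, 47, 30, None, 40, None, 14]
Preorder traversal: [5, 37, 32, 30, 14, 47, 40]


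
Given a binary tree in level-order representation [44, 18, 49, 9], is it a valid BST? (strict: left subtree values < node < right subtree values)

Level-order array: [44, 18, 49, 9]
Validate using subtree bounds (lo, hi): at each node, require lo < value < hi,
then recurse left with hi=value and right with lo=value.
Preorder trace (stopping at first violation):
  at node 44 with bounds (-inf, +inf): OK
  at node 18 with bounds (-inf, 44): OK
  at node 9 with bounds (-inf, 18): OK
  at node 49 with bounds (44, +inf): OK
No violation found at any node.
Result: Valid BST


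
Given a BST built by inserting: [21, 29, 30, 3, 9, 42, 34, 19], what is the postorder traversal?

Tree insertion order: [21, 29, 30, 3, 9, 42, 34, 19]
Tree (level-order array): [21, 3, 29, None, 9, None, 30, None, 19, None, 42, None, None, 34]
Postorder traversal: [19, 9, 3, 34, 42, 30, 29, 21]


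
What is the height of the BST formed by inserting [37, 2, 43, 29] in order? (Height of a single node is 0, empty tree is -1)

Insertion order: [37, 2, 43, 29]
Tree (level-order array): [37, 2, 43, None, 29]
Compute height bottom-up (empty subtree = -1):
  height(29) = 1 + max(-1, -1) = 0
  height(2) = 1 + max(-1, 0) = 1
  height(43) = 1 + max(-1, -1) = 0
  height(37) = 1 + max(1, 0) = 2
Height = 2


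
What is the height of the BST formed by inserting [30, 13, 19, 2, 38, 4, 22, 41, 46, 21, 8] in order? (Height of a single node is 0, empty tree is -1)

Insertion order: [30, 13, 19, 2, 38, 4, 22, 41, 46, 21, 8]
Tree (level-order array): [30, 13, 38, 2, 19, None, 41, None, 4, None, 22, None, 46, None, 8, 21]
Compute height bottom-up (empty subtree = -1):
  height(8) = 1 + max(-1, -1) = 0
  height(4) = 1 + max(-1, 0) = 1
  height(2) = 1 + max(-1, 1) = 2
  height(21) = 1 + max(-1, -1) = 0
  height(22) = 1 + max(0, -1) = 1
  height(19) = 1 + max(-1, 1) = 2
  height(13) = 1 + max(2, 2) = 3
  height(46) = 1 + max(-1, -1) = 0
  height(41) = 1 + max(-1, 0) = 1
  height(38) = 1 + max(-1, 1) = 2
  height(30) = 1 + max(3, 2) = 4
Height = 4


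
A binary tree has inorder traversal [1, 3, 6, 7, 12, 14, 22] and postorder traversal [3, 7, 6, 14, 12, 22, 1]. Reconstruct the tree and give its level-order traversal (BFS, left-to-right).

Inorder:   [1, 3, 6, 7, 12, 14, 22]
Postorder: [3, 7, 6, 14, 12, 22, 1]
Algorithm: postorder visits root last, so walk postorder right-to-left;
each value is the root of the current inorder slice — split it at that
value, recurse on the right subtree first, then the left.
Recursive splits:
  root=1; inorder splits into left=[], right=[3, 6, 7, 12, 14, 22]
  root=22; inorder splits into left=[3, 6, 7, 12, 14], right=[]
  root=12; inorder splits into left=[3, 6, 7], right=[14]
  root=14; inorder splits into left=[], right=[]
  root=6; inorder splits into left=[3], right=[7]
  root=7; inorder splits into left=[], right=[]
  root=3; inorder splits into left=[], right=[]
Reconstructed level-order: [1, 22, 12, 6, 14, 3, 7]


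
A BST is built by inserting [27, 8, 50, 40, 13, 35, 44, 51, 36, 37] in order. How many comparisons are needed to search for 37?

Search path for 37: 27 -> 50 -> 40 -> 35 -> 36 -> 37
Found: True
Comparisons: 6


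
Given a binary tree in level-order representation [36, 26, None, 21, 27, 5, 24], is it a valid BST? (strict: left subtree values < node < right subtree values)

Level-order array: [36, 26, None, 21, 27, 5, 24]
Validate using subtree bounds (lo, hi): at each node, require lo < value < hi,
then recurse left with hi=value and right with lo=value.
Preorder trace (stopping at first violation):
  at node 36 with bounds (-inf, +inf): OK
  at node 26 with bounds (-inf, 36): OK
  at node 21 with bounds (-inf, 26): OK
  at node 5 with bounds (-inf, 21): OK
  at node 24 with bounds (21, 26): OK
  at node 27 with bounds (26, 36): OK
No violation found at any node.
Result: Valid BST


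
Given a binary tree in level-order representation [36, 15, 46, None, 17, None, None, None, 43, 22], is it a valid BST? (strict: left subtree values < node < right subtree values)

Level-order array: [36, 15, 46, None, 17, None, None, None, 43, 22]
Validate using subtree bounds (lo, hi): at each node, require lo < value < hi,
then recurse left with hi=value and right with lo=value.
Preorder trace (stopping at first violation):
  at node 36 with bounds (-inf, +inf): OK
  at node 15 with bounds (-inf, 36): OK
  at node 17 with bounds (15, 36): OK
  at node 43 with bounds (17, 36): VIOLATION
Node 43 violates its bound: not (17 < 43 < 36).
Result: Not a valid BST


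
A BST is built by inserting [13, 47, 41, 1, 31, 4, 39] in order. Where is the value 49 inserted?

Starting tree (level order): [13, 1, 47, None, 4, 41, None, None, None, 31, None, None, 39]
Insertion path: 13 -> 47
Result: insert 49 as right child of 47
Final tree (level order): [13, 1, 47, None, 4, 41, 49, None, None, 31, None, None, None, None, 39]


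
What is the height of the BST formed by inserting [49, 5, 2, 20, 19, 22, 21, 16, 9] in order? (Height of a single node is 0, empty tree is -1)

Insertion order: [49, 5, 2, 20, 19, 22, 21, 16, 9]
Tree (level-order array): [49, 5, None, 2, 20, None, None, 19, 22, 16, None, 21, None, 9]
Compute height bottom-up (empty subtree = -1):
  height(2) = 1 + max(-1, -1) = 0
  height(9) = 1 + max(-1, -1) = 0
  height(16) = 1 + max(0, -1) = 1
  height(19) = 1 + max(1, -1) = 2
  height(21) = 1 + max(-1, -1) = 0
  height(22) = 1 + max(0, -1) = 1
  height(20) = 1 + max(2, 1) = 3
  height(5) = 1 + max(0, 3) = 4
  height(49) = 1 + max(4, -1) = 5
Height = 5


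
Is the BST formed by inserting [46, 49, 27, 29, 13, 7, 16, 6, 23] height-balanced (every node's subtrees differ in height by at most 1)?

Tree (level-order array): [46, 27, 49, 13, 29, None, None, 7, 16, None, None, 6, None, None, 23]
Definition: a tree is height-balanced if, at every node, |h(left) - h(right)| <= 1 (empty subtree has height -1).
Bottom-up per-node check:
  node 6: h_left=-1, h_right=-1, diff=0 [OK], height=0
  node 7: h_left=0, h_right=-1, diff=1 [OK], height=1
  node 23: h_left=-1, h_right=-1, diff=0 [OK], height=0
  node 16: h_left=-1, h_right=0, diff=1 [OK], height=1
  node 13: h_left=1, h_right=1, diff=0 [OK], height=2
  node 29: h_left=-1, h_right=-1, diff=0 [OK], height=0
  node 27: h_left=2, h_right=0, diff=2 [FAIL (|2-0|=2 > 1)], height=3
  node 49: h_left=-1, h_right=-1, diff=0 [OK], height=0
  node 46: h_left=3, h_right=0, diff=3 [FAIL (|3-0|=3 > 1)], height=4
Node 27 violates the condition: |2 - 0| = 2 > 1.
Result: Not balanced


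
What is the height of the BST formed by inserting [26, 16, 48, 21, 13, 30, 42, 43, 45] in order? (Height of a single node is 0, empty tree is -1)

Insertion order: [26, 16, 48, 21, 13, 30, 42, 43, 45]
Tree (level-order array): [26, 16, 48, 13, 21, 30, None, None, None, None, None, None, 42, None, 43, None, 45]
Compute height bottom-up (empty subtree = -1):
  height(13) = 1 + max(-1, -1) = 0
  height(21) = 1 + max(-1, -1) = 0
  height(16) = 1 + max(0, 0) = 1
  height(45) = 1 + max(-1, -1) = 0
  height(43) = 1 + max(-1, 0) = 1
  height(42) = 1 + max(-1, 1) = 2
  height(30) = 1 + max(-1, 2) = 3
  height(48) = 1 + max(3, -1) = 4
  height(26) = 1 + max(1, 4) = 5
Height = 5


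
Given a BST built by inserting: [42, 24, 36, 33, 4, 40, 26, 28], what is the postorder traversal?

Tree insertion order: [42, 24, 36, 33, 4, 40, 26, 28]
Tree (level-order array): [42, 24, None, 4, 36, None, None, 33, 40, 26, None, None, None, None, 28]
Postorder traversal: [4, 28, 26, 33, 40, 36, 24, 42]


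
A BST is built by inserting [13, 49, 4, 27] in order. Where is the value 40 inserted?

Starting tree (level order): [13, 4, 49, None, None, 27]
Insertion path: 13 -> 49 -> 27
Result: insert 40 as right child of 27
Final tree (level order): [13, 4, 49, None, None, 27, None, None, 40]


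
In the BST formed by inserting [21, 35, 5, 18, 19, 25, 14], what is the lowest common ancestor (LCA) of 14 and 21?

Tree insertion order: [21, 35, 5, 18, 19, 25, 14]
Tree (level-order array): [21, 5, 35, None, 18, 25, None, 14, 19]
In a BST, the LCA of p=14, q=21 is the first node v on the
root-to-leaf path with p <= v <= q (go left if both < v, right if both > v).
Walk from root:
  at 21: 14 <= 21 <= 21, this is the LCA
LCA = 21


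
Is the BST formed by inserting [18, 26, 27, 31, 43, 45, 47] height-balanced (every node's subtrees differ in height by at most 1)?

Tree (level-order array): [18, None, 26, None, 27, None, 31, None, 43, None, 45, None, 47]
Definition: a tree is height-balanced if, at every node, |h(left) - h(right)| <= 1 (empty subtree has height -1).
Bottom-up per-node check:
  node 47: h_left=-1, h_right=-1, diff=0 [OK], height=0
  node 45: h_left=-1, h_right=0, diff=1 [OK], height=1
  node 43: h_left=-1, h_right=1, diff=2 [FAIL (|-1-1|=2 > 1)], height=2
  node 31: h_left=-1, h_right=2, diff=3 [FAIL (|-1-2|=3 > 1)], height=3
  node 27: h_left=-1, h_right=3, diff=4 [FAIL (|-1-3|=4 > 1)], height=4
  node 26: h_left=-1, h_right=4, diff=5 [FAIL (|-1-4|=5 > 1)], height=5
  node 18: h_left=-1, h_right=5, diff=6 [FAIL (|-1-5|=6 > 1)], height=6
Node 43 violates the condition: |-1 - 1| = 2 > 1.
Result: Not balanced


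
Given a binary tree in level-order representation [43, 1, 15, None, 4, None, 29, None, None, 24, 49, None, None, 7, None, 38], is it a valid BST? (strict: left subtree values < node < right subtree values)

Level-order array: [43, 1, 15, None, 4, None, 29, None, None, 24, 49, None, None, 7, None, 38]
Validate using subtree bounds (lo, hi): at each node, require lo < value < hi,
then recurse left with hi=value and right with lo=value.
Preorder trace (stopping at first violation):
  at node 43 with bounds (-inf, +inf): OK
  at node 1 with bounds (-inf, 43): OK
  at node 4 with bounds (1, 43): OK
  at node 15 with bounds (43, +inf): VIOLATION
Node 15 violates its bound: not (43 < 15 < +inf).
Result: Not a valid BST


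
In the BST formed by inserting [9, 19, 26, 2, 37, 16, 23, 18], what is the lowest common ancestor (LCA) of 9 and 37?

Tree insertion order: [9, 19, 26, 2, 37, 16, 23, 18]
Tree (level-order array): [9, 2, 19, None, None, 16, 26, None, 18, 23, 37]
In a BST, the LCA of p=9, q=37 is the first node v on the
root-to-leaf path with p <= v <= q (go left if both < v, right if both > v).
Walk from root:
  at 9: 9 <= 9 <= 37, this is the LCA
LCA = 9


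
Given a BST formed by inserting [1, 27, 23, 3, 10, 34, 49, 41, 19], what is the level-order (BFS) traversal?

Tree insertion order: [1, 27, 23, 3, 10, 34, 49, 41, 19]
Tree (level-order array): [1, None, 27, 23, 34, 3, None, None, 49, None, 10, 41, None, None, 19]
BFS from the root, enqueuing left then right child of each popped node:
  queue [1] -> pop 1, enqueue [27], visited so far: [1]
  queue [27] -> pop 27, enqueue [23, 34], visited so far: [1, 27]
  queue [23, 34] -> pop 23, enqueue [3], visited so far: [1, 27, 23]
  queue [34, 3] -> pop 34, enqueue [49], visited so far: [1, 27, 23, 34]
  queue [3, 49] -> pop 3, enqueue [10], visited so far: [1, 27, 23, 34, 3]
  queue [49, 10] -> pop 49, enqueue [41], visited so far: [1, 27, 23, 34, 3, 49]
  queue [10, 41] -> pop 10, enqueue [19], visited so far: [1, 27, 23, 34, 3, 49, 10]
  queue [41, 19] -> pop 41, enqueue [none], visited so far: [1, 27, 23, 34, 3, 49, 10, 41]
  queue [19] -> pop 19, enqueue [none], visited so far: [1, 27, 23, 34, 3, 49, 10, 41, 19]
Result: [1, 27, 23, 34, 3, 49, 10, 41, 19]


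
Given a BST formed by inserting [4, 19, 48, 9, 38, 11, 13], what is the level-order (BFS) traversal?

Tree insertion order: [4, 19, 48, 9, 38, 11, 13]
Tree (level-order array): [4, None, 19, 9, 48, None, 11, 38, None, None, 13]
BFS from the root, enqueuing left then right child of each popped node:
  queue [4] -> pop 4, enqueue [19], visited so far: [4]
  queue [19] -> pop 19, enqueue [9, 48], visited so far: [4, 19]
  queue [9, 48] -> pop 9, enqueue [11], visited so far: [4, 19, 9]
  queue [48, 11] -> pop 48, enqueue [38], visited so far: [4, 19, 9, 48]
  queue [11, 38] -> pop 11, enqueue [13], visited so far: [4, 19, 9, 48, 11]
  queue [38, 13] -> pop 38, enqueue [none], visited so far: [4, 19, 9, 48, 11, 38]
  queue [13] -> pop 13, enqueue [none], visited so far: [4, 19, 9, 48, 11, 38, 13]
Result: [4, 19, 9, 48, 11, 38, 13]
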